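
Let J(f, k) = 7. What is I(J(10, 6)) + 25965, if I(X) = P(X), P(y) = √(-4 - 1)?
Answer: 25965 + I*√5 ≈ 25965.0 + 2.2361*I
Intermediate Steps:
P(y) = I*√5 (P(y) = √(-5) = I*√5)
I(X) = I*√5
I(J(10, 6)) + 25965 = I*√5 + 25965 = 25965 + I*√5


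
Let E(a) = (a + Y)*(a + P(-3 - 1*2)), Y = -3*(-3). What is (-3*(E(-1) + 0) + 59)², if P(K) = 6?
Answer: 3721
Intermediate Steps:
Y = 9
E(a) = (6 + a)*(9 + a) (E(a) = (a + 9)*(a + 6) = (9 + a)*(6 + a) = (6 + a)*(9 + a))
(-3*(E(-1) + 0) + 59)² = (-3*((54 + (-1)² + 15*(-1)) + 0) + 59)² = (-3*((54 + 1 - 15) + 0) + 59)² = (-3*(40 + 0) + 59)² = (-3*40 + 59)² = (-120 + 59)² = (-61)² = 3721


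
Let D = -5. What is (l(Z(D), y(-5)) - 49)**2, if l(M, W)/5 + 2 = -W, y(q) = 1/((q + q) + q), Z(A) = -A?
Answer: 30976/9 ≈ 3441.8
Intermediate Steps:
y(q) = 1/(3*q) (y(q) = 1/(2*q + q) = 1/(3*q))
l(M, W) = -10 - 5*W (l(M, W) = -10 + 5*(-W) = -10 - 5*W)
(l(Z(D), y(-5)) - 49)**2 = ((-10 - 5/(3*(-5))) - 49)**2 = ((-10 - 5*(-1)/(3*5)) - 49)**2 = ((-10 - 5*(-1/15)) - 49)**2 = ((-10 + 1/3) - 49)**2 = (-29/3 - 49)**2 = (-176/3)**2 = 30976/9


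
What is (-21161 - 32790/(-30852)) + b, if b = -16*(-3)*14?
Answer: -105348973/5142 ≈ -20488.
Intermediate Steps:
b = 672 (b = 48*14 = 672)
(-21161 - 32790/(-30852)) + b = (-21161 - 32790/(-30852)) + 672 = (-21161 - 32790*(-1/30852)) + 672 = (-21161 + 5465/5142) + 672 = -108804397/5142 + 672 = -105348973/5142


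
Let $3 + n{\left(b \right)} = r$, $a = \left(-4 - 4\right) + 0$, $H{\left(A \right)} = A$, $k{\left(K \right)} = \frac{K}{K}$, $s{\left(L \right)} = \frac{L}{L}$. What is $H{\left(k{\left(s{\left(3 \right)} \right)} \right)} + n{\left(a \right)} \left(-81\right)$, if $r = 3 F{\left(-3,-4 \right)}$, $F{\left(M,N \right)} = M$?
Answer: $973$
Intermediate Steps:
$s{\left(L \right)} = 1$
$k{\left(K \right)} = 1$
$a = -8$ ($a = -8 + 0 = -8$)
$r = -9$ ($r = 3 \left(-3\right) = -9$)
$n{\left(b \right)} = -12$ ($n{\left(b \right)} = -3 - 9 = -12$)
$H{\left(k{\left(s{\left(3 \right)} \right)} \right)} + n{\left(a \right)} \left(-81\right) = 1 - -972 = 1 + 972 = 973$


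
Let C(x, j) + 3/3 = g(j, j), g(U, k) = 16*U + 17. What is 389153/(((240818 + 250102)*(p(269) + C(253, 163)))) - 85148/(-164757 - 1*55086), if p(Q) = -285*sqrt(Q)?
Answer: 26053739582522956/67292110523056185 - 7393907*sqrt(269)/489746668472 ≈ 0.38693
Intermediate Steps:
g(U, k) = 17 + 16*U
C(x, j) = 16 + 16*j (C(x, j) = -1 + (17 + 16*j) = 16 + 16*j)
389153/(((240818 + 250102)*(p(269) + C(253, 163)))) - 85148/(-164757 - 1*55086) = 389153/(((240818 + 250102)*(-285*sqrt(269) + (16 + 16*163)))) - 85148/(-164757 - 1*55086) = 389153/((490920*(-285*sqrt(269) + (16 + 2608)))) - 85148/(-164757 - 55086) = 389153/((490920*(-285*sqrt(269) + 2624))) - 85148/(-219843) = 389153/((490920*(2624 - 285*sqrt(269)))) - 85148*(-1/219843) = 389153/(1288174080 - 139912200*sqrt(269)) + 85148/219843 = 85148/219843 + 389153/(1288174080 - 139912200*sqrt(269))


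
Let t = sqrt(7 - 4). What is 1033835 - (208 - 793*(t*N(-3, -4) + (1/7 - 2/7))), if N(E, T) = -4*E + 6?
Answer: 7234596/7 + 14274*sqrt(3) ≈ 1.0582e+6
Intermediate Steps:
N(E, T) = 6 - 4*E
t = sqrt(3) ≈ 1.7320
1033835 - (208 - 793*(t*N(-3, -4) + (1/7 - 2/7))) = 1033835 - (208 - 793*(sqrt(3)*(6 - 4*(-3)) + (1/7 - 2/7))) = 1033835 - (208 - 793*(sqrt(3)*(6 + 12) + (1*(1/7) - 2*1/7))) = 1033835 - (208 - 793*(sqrt(3)*18 + (1/7 - 2/7))) = 1033835 - (208 - 793*(18*sqrt(3) - 1/7)) = 1033835 - (208 - 793*(-1/7 + 18*sqrt(3))) = 1033835 - (208 + (793/7 - 14274*sqrt(3))) = 1033835 - (2249/7 - 14274*sqrt(3)) = 1033835 + (-2249/7 + 14274*sqrt(3)) = 7234596/7 + 14274*sqrt(3)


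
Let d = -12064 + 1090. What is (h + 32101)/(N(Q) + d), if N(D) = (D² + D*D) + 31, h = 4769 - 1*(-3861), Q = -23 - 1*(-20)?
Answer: -40731/10925 ≈ -3.7282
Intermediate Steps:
d = -10974
Q = -3 (Q = -23 + 20 = -3)
h = 8630 (h = 4769 + 3861 = 8630)
N(D) = 31 + 2*D² (N(D) = (D² + D²) + 31 = 2*D² + 31 = 31 + 2*D²)
(h + 32101)/(N(Q) + d) = (8630 + 32101)/((31 + 2*(-3)²) - 10974) = 40731/((31 + 2*9) - 10974) = 40731/((31 + 18) - 10974) = 40731/(49 - 10974) = 40731/(-10925) = 40731*(-1/10925) = -40731/10925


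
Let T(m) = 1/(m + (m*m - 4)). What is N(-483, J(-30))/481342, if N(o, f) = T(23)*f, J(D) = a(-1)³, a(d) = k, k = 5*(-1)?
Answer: -125/263775416 ≈ -4.7389e-7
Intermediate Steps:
k = -5
a(d) = -5
J(D) = -125 (J(D) = (-5)³ = -125)
T(m) = 1/(-4 + m + m²) (T(m) = 1/(m + (m² - 4)) = 1/(m + (-4 + m²)) = 1/(-4 + m + m²))
N(o, f) = f/548 (N(o, f) = f/(-4 + 23 + 23²) = f/(-4 + 23 + 529) = f/548)
N(-483, J(-30))/481342 = ((1/548)*(-125))/481342 = -125/548*1/481342 = -125/263775416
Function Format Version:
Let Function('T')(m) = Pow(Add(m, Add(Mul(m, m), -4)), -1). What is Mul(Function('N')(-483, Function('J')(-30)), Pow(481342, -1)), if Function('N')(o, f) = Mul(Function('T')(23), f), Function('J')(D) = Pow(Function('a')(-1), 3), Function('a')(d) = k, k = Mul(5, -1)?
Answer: Rational(-125, 263775416) ≈ -4.7389e-7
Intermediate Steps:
k = -5
Function('a')(d) = -5
Function('J')(D) = -125 (Function('J')(D) = Pow(-5, 3) = -125)
Function('T')(m) = Pow(Add(-4, m, Pow(m, 2)), -1) (Function('T')(m) = Pow(Add(m, Add(Pow(m, 2), -4)), -1) = Pow(Add(m, Add(-4, Pow(m, 2))), -1) = Pow(Add(-4, m, Pow(m, 2)), -1))
Function('N')(o, f) = Mul(Rational(1, 548), f) (Function('N')(o, f) = Mul(Pow(Add(-4, 23, Pow(23, 2)), -1), f) = Mul(Pow(Add(-4, 23, 529), -1), f) = Mul(Pow(548, -1), f) = Mul(Rational(1, 548), f))
Mul(Function('N')(-483, Function('J')(-30)), Pow(481342, -1)) = Mul(Mul(Rational(1, 548), -125), Pow(481342, -1)) = Mul(Rational(-125, 548), Rational(1, 481342)) = Rational(-125, 263775416)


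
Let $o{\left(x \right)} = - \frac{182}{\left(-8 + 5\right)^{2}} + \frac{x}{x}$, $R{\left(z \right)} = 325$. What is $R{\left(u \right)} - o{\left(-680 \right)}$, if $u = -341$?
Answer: $\frac{3098}{9} \approx 344.22$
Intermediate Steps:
$o{\left(x \right)} = - \frac{173}{9}$ ($o{\left(x \right)} = - \frac{182}{\left(-3\right)^{2}} + 1 = - \frac{182}{9} + 1 = - \frac{173}{9}$)
$R{\left(u \right)} - o{\left(-680 \right)} = 325 - - \frac{173}{9} = 325 + \frac{173}{9} = \frac{3098}{9}$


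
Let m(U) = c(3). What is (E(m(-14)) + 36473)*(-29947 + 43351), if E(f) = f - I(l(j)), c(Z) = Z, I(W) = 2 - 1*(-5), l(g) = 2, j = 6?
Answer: 488830476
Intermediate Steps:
I(W) = 7 (I(W) = 2 + 5 = 7)
m(U) = 3
E(f) = -7 + f (E(f) = f - 1*7 = f - 7 = -7 + f)
(E(m(-14)) + 36473)*(-29947 + 43351) = ((-7 + 3) + 36473)*(-29947 + 43351) = (-4 + 36473)*13404 = 36469*13404 = 488830476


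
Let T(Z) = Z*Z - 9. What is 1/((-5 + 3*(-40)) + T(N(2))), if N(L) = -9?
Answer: -1/53 ≈ -0.018868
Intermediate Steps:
T(Z) = -9 + Z**2 (T(Z) = Z**2 - 9 = -9 + Z**2)
1/((-5 + 3*(-40)) + T(N(2))) = 1/((-5 + 3*(-40)) + (-9 + (-9)**2)) = 1/((-5 - 120) + (-9 + 81)) = 1/(-125 + 72) = 1/(-53) = -1/53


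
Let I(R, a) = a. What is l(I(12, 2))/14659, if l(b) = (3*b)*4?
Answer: 24/14659 ≈ 0.0016372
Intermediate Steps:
l(b) = 12*b
l(I(12, 2))/14659 = (12*2)/14659 = 24*(1/14659) = 24/14659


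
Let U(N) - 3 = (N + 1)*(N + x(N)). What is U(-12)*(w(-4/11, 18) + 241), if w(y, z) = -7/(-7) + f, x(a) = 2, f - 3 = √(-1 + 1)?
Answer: 27685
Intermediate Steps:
f = 3 (f = 3 + √(-1 + 1) = 3 + √0 = 3 + 0 = 3)
w(y, z) = 4 (w(y, z) = -7/(-7) + 3 = -7*(-⅐) + 3 = 1 + 3 = 4)
U(N) = 3 + (1 + N)*(2 + N) (U(N) = 3 + (N + 1)*(N + 2) = 3 + (1 + N)*(2 + N))
U(-12)*(w(-4/11, 18) + 241) = (5 + (-12)² + 3*(-12))*(4 + 241) = (5 + 144 - 36)*245 = 113*245 = 27685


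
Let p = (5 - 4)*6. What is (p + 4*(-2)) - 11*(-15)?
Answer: 163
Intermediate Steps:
p = 6 (p = 1*6 = 6)
(p + 4*(-2)) - 11*(-15) = (6 + 4*(-2)) - 11*(-15) = (6 - 8) + 165 = -2 + 165 = 163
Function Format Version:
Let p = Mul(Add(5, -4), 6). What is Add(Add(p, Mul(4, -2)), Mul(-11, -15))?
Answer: 163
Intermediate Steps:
p = 6 (p = Mul(1, 6) = 6)
Add(Add(p, Mul(4, -2)), Mul(-11, -15)) = Add(Add(6, Mul(4, -2)), Mul(-11, -15)) = Add(Add(6, -8), 165) = Add(-2, 165) = 163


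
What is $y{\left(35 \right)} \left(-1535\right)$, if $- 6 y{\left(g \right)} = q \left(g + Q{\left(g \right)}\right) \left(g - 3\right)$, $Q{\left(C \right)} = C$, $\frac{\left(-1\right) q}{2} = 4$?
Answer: $- \frac{13753600}{3} \approx -4.5845 \cdot 10^{6}$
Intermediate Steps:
$q = -8$ ($q = \left(-2\right) 4 = -8$)
$y{\left(g \right)} = \frac{8 g \left(-3 + g\right)}{3}$ ($y{\left(g \right)} = - \frac{\left(-8\right) \left(g + g\right) \left(g - 3\right)}{6} = - \frac{\left(-8\right) 2 g \left(-3 + g\right)}{6} = - \frac{\left(-16\right) g \left(-3 + g\right)}{6} = \frac{8 g \left(-3 + g\right)}{3}$)
$y{\left(35 \right)} \left(-1535\right) = \frac{8}{3} \cdot 35 \left(-3 + 35\right) \left(-1535\right) = \frac{8}{3} \cdot 35 \cdot 32 \left(-1535\right) = \frac{8960}{3} \left(-1535\right) = - \frac{13753600}{3}$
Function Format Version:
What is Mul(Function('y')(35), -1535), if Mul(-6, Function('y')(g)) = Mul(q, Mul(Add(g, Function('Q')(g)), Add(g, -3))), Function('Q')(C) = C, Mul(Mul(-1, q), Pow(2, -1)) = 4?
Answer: Rational(-13753600, 3) ≈ -4.5845e+6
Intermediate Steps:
q = -8 (q = Mul(-2, 4) = -8)
Function('y')(g) = Mul(Rational(8, 3), g, Add(-3, g)) (Function('y')(g) = Mul(Rational(-1, 6), Mul(-8, Mul(Add(g, g), Add(g, -3)))) = Mul(Rational(-1, 6), Mul(-8, Mul(Mul(2, g), Add(-3, g)))) = Mul(Rational(-1, 6), Mul(-8, Mul(2, g, Add(-3, g)))) = Mul(Rational(-1, 6), Mul(-16, g, Add(-3, g))) = Mul(Rational(8, 3), g, Add(-3, g)))
Mul(Function('y')(35), -1535) = Mul(Mul(Rational(8, 3), 35, Add(-3, 35)), -1535) = Mul(Mul(Rational(8, 3), 35, 32), -1535) = Mul(Rational(8960, 3), -1535) = Rational(-13753600, 3)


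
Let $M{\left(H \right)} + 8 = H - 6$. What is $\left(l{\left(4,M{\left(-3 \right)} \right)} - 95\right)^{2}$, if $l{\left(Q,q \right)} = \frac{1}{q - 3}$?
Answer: $\frac{3613801}{400} \approx 9034.5$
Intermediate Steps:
$M{\left(H \right)} = -14 + H$ ($M{\left(H \right)} = -8 + \left(H - 6\right) = -8 + \left(-6 + H\right) = -14 + H$)
$l{\left(Q,q \right)} = \frac{1}{-3 + q}$
$\left(l{\left(4,M{\left(-3 \right)} \right)} - 95\right)^{2} = \left(\frac{1}{-3 - 17} - 95\right)^{2} = \left(\frac{1}{-20} - 95\right)^{2} = \left(- \frac{1}{20} - 95\right)^{2} = \left(- \frac{1901}{20}\right)^{2} = \frac{3613801}{400}$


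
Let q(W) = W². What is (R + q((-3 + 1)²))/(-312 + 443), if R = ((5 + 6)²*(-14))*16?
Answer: -27088/131 ≈ -206.78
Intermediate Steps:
R = -27104 (R = (11²*(-14))*16 = (121*(-14))*16 = -1694*16 = -27104)
(R + q((-3 + 1)²))/(-312 + 443) = (-27104 + ((-3 + 1)²)²)/(-312 + 443) = (-27104 + ((-2)²)²)/131 = (-27104 + 4²)*(1/131) = (-27104 + 16)*(1/131) = -27088*1/131 = -27088/131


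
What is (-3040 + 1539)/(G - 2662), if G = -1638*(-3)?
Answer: -1501/2252 ≈ -0.66652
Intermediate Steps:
G = 4914 (G = -273*(-18) = 4914)
(-3040 + 1539)/(G - 2662) = (-3040 + 1539)/(4914 - 2662) = -1501/2252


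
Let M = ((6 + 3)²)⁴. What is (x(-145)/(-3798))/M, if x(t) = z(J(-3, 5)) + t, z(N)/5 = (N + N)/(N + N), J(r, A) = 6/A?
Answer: 70/81745723179 ≈ 8.5631e-10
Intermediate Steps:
z(N) = 5 (z(N) = 5*((N + N)/(N + N)) = 5*((2*N)/((2*N))) = 5*((2*N)*(1/(2*N))) = 5*1 = 5)
x(t) = 5 + t
M = 43046721 (M = (9²)⁴ = 81⁴ = 43046721)
(x(-145)/(-3798))/M = ((5 - 145)/(-3798))/43046721 = -140*(-1/3798)*(1/43046721) = (70/1899)*(1/43046721) = 70/81745723179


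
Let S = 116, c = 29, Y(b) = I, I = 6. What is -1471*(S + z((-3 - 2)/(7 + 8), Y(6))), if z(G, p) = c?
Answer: -213295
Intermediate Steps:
Y(b) = 6
z(G, p) = 29
-1471*(S + z((-3 - 2)/(7 + 8), Y(6))) = -1471*(116 + 29) = -1471*145 = -213295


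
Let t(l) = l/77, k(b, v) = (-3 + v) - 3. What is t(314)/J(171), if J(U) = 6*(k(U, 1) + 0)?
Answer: -157/1155 ≈ -0.13593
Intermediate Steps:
k(b, v) = -6 + v
t(l) = l/77 (t(l) = l*(1/77) = l/77)
J(U) = -30 (J(U) = 6*((-6 + 1) + 0) = 6*(-5 + 0) = 6*(-5) = -30)
t(314)/J(171) = ((1/77)*314)/(-30) = (314/77)*(-1/30) = -157/1155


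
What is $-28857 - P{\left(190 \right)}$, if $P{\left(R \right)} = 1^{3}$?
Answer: $-28858$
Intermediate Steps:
$P{\left(R \right)} = 1$
$-28857 - P{\left(190 \right)} = -28857 - 1 = -28858$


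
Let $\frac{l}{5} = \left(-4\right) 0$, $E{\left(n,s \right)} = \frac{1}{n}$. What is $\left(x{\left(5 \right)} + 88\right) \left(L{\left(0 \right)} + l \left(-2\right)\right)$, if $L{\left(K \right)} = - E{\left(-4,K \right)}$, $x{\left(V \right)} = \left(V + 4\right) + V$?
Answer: $\frac{51}{2} \approx 25.5$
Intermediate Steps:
$x{\left(V \right)} = 4 + 2 V$ ($x{\left(V \right)} = \left(4 + V\right) + V = 4 + 2 V$)
$L{\left(K \right)} = \frac{1}{4}$ ($L{\left(K \right)} = - \frac{1}{-4} = \left(-1\right) \left(- \frac{1}{4}\right) = \frac{1}{4}$)
$l = 0$ ($l = 5 \left(\left(-4\right) 0\right) = 5 \cdot 0 = 0$)
$\left(x{\left(5 \right)} + 88\right) \left(L{\left(0 \right)} + l \left(-2\right)\right) = \left(\left(4 + 2 \cdot 5\right) + 88\right) \left(\frac{1}{4} + 0 \left(-2\right)\right) = \left(\left(4 + 10\right) + 88\right) \left(\frac{1}{4} + 0\right) = \left(14 + 88\right) \frac{1}{4} = 102 \cdot \frac{1}{4} = \frac{51}{2}$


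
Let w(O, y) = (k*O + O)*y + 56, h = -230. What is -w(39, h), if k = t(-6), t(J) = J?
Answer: -44906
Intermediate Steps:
k = -6
w(O, y) = 56 - 5*O*y (w(O, y) = (-6*O + O)*y + 56 = (-5*O)*y + 56 = -5*O*y + 56 = 56 - 5*O*y)
-w(39, h) = -(56 - 5*39*(-230)) = -(56 + 44850) = -1*44906 = -44906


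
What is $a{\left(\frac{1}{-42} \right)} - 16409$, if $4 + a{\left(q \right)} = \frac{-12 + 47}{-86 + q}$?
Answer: $- \frac{59301639}{3613} \approx -16413.0$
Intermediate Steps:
$a{\left(q \right)} = -4 + \frac{35}{-86 + q}$ ($a{\left(q \right)} = -4 + \frac{-12 + 47}{-86 + q} = -4 + \frac{35}{-86 + q}$)
$a{\left(\frac{1}{-42} \right)} - 16409 = \frac{379 - \frac{4}{-42}}{-86 + \frac{1}{-42}} - 16409 = \frac{379 - - \frac{2}{21}}{-86 - \frac{1}{42}} - 16409 = \frac{379 + \frac{2}{21}}{- \frac{3613}{42}} - 16409 = \left(- \frac{42}{3613}\right) \frac{7961}{21} - 16409 = - \frac{15922}{3613} - 16409 = - \frac{59301639}{3613}$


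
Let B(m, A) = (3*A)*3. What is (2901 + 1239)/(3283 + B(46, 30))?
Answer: 4140/3553 ≈ 1.1652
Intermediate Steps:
B(m, A) = 9*A
(2901 + 1239)/(3283 + B(46, 30)) = (2901 + 1239)/(3283 + 9*30) = 4140/(3283 + 270) = 4140/3553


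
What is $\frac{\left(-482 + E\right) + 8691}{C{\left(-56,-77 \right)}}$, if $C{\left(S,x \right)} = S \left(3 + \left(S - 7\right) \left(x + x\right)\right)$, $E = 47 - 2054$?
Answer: $- \frac{443}{38820} \approx -0.011412$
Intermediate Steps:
$E = -2007$ ($E = 47 - 2054 = -2007$)
$C{\left(S,x \right)} = S \left(3 + 2 x \left(-7 + S\right)\right)$ ($C{\left(S,x \right)} = S \left(3 + \left(-7 + S\right) 2 x\right) = S \left(3 + 2 x \left(-7 + S\right)\right)$)
$\frac{\left(-482 + E\right) + 8691}{C{\left(-56,-77 \right)}} = \frac{\left(-482 - 2007\right) + 8691}{\left(-56\right) \left(3 - -1078 + 2 \left(-56\right) \left(-77\right)\right)} = \frac{-2489 + 8691}{\left(-56\right) \left(3 + 1078 + 8624\right)} = \frac{6202}{\left(-56\right) 9705} = \frac{6202}{-543480} = 6202 \left(- \frac{1}{543480}\right) = - \frac{443}{38820}$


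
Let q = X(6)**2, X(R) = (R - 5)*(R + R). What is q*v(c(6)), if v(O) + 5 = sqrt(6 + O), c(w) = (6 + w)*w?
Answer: -720 + 144*sqrt(78) ≈ 551.77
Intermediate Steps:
c(w) = w*(6 + w)
X(R) = 2*R*(-5 + R) (X(R) = (-5 + R)*(2*R) = 2*R*(-5 + R))
v(O) = -5 + sqrt(6 + O)
q = 144 (q = (2*6*(-5 + 6))**2 = (2*6*1)**2 = 12**2 = 144)
q*v(c(6)) = 144*(-5 + sqrt(6 + 6*(6 + 6))) = 144*(-5 + sqrt(6 + 6*12)) = 144*(-5 + sqrt(6 + 72)) = 144*(-5 + sqrt(78)) = -720 + 144*sqrt(78)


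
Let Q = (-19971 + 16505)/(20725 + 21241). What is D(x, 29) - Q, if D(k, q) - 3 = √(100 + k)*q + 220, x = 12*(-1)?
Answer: 4680942/20983 + 58*√22 ≈ 495.13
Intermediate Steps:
x = -12
D(k, q) = 223 + q*√(100 + k) (D(k, q) = 3 + (√(100 + k)*q + 220) = 3 + (q*√(100 + k) + 220) = 3 + (220 + q*√(100 + k)) = 223 + q*√(100 + k))
Q = -1733/20983 (Q = -3466/41966 = -3466*1/41966 = -1733/20983 ≈ -0.082591)
D(x, 29) - Q = (223 + 29*√(100 - 12)) - 1*(-1733/20983) = (223 + 29*√88) + 1733/20983 = (223 + 29*(2*√22)) + 1733/20983 = (223 + 58*√22) + 1733/20983 = 4680942/20983 + 58*√22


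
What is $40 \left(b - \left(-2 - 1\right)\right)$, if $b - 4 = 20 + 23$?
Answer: $2000$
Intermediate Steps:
$b = 47$ ($b = 4 + \left(20 + 23\right) = 4 + 43 = 47$)
$40 \left(b - \left(-2 - 1\right)\right) = 40 \left(47 - \left(-2 - 1\right)\right) = 40 \left(47 - -3\right) = 40 \left(47 + 3\right) = 40 \cdot 50 = 2000$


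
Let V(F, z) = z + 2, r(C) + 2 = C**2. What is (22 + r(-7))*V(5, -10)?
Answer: -552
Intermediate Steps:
r(C) = -2 + C**2
V(F, z) = 2 + z
(22 + r(-7))*V(5, -10) = (22 + (-2 + (-7)**2))*(2 - 10) = (22 + (-2 + 49))*(-8) = (22 + 47)*(-8) = 69*(-8) = -552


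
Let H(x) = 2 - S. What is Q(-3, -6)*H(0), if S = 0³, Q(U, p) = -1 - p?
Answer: 10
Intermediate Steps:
S = 0
H(x) = 2 (H(x) = 2 - 1*0 = 2 + 0 = 2)
Q(-3, -6)*H(0) = (-1 - 1*(-6))*2 = (-1 + 6)*2 = 5*2 = 10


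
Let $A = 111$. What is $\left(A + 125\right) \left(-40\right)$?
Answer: $-9440$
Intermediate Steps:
$\left(A + 125\right) \left(-40\right) = \left(111 + 125\right) \left(-40\right) = 236 \left(-40\right) = -9440$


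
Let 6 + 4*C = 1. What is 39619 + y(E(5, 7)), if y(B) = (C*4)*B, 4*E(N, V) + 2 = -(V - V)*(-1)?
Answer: 79243/2 ≈ 39622.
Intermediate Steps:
C = -5/4 (C = -3/2 + (¼)*1 = -3/2 + ¼ = -5/4 ≈ -1.2500)
E(N, V) = -½ (E(N, V) = -½ + (-(V - V)*(-1))/4 = -½ + (-1*0*(-1))/4 = -½ + (0*(-1))/4 = -½ + (¼)*0 = -½ + 0 = -½)
y(B) = -5*B (y(B) = (-5/4*4)*B = -5*B)
39619 + y(E(5, 7)) = 39619 - 5*(-½) = 39619 + 5/2 = 79243/2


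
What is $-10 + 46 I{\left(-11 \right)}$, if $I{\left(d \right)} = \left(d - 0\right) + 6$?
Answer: $-240$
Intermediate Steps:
$I{\left(d \right)} = 6 + d$ ($I{\left(d \right)} = \left(d + 0\right) + 6 = d + 6 = 6 + d$)
$-10 + 46 I{\left(-11 \right)} = -10 + 46 \left(6 - 11\right) = -10 + 46 \left(-5\right) = -10 - 230 = -240$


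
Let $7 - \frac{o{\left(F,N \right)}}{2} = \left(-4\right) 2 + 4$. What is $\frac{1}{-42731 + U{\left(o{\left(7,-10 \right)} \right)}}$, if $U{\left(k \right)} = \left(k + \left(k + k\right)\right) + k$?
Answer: $- \frac{1}{42643} \approx -2.345 \cdot 10^{-5}$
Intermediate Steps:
$o{\left(F,N \right)} = 22$ ($o{\left(F,N \right)} = 14 - 2 \left(\left(-4\right) 2 + 4\right) = 14 - 2 \left(-8 + 4\right) = 14 - -8 = 14 + 8 = 22$)
$U{\left(k \right)} = 4 k$ ($U{\left(k \right)} = \left(k + 2 k\right) + k = 3 k + k = 4 k$)
$\frac{1}{-42731 + U{\left(o{\left(7,-10 \right)} \right)}} = \frac{1}{-42731 + 4 \cdot 22} = \frac{1}{-42731 + 88} = \frac{1}{-42643} = - \frac{1}{42643}$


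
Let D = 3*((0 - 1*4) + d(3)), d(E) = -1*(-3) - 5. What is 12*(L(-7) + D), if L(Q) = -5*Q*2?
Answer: 624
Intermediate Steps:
d(E) = -2 (d(E) = 3 - 5 = -2)
L(Q) = -10*Q
D = -18 (D = 3*((0 - 1*4) - 2) = 3*((0 - 4) - 2) = 3*(-4 - 2) = 3*(-6) = -18)
12*(L(-7) + D) = 12*(-10*(-7) - 18) = 12*(70 - 18) = 12*52 = 624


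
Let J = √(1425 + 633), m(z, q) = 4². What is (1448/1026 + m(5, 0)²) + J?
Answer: 132052/513 + 7*√42 ≈ 302.78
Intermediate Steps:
m(z, q) = 16
J = 7*√42 (J = √2058 = 7*√42 ≈ 45.365)
(1448/1026 + m(5, 0)²) + J = (1448/1026 + 16²) + 7*√42 = (1448*(1/1026) + 256) + 7*√42 = (724/513 + 256) + 7*√42 = 132052/513 + 7*√42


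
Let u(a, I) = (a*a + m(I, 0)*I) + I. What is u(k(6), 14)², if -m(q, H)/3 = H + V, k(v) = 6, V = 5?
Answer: 25600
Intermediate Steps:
m(q, H) = -15 - 3*H (m(q, H) = -3*(H + 5) = -3*(5 + H) = -15 - 3*H)
u(a, I) = a² - 14*I (u(a, I) = (a*a + (-15 - 3*0)*I) + I = (a² + (-15 + 0)*I) + I = (a² - 15*I) + I = a² - 14*I)
u(k(6), 14)² = (6² - 14*14)² = (36 - 196)² = (-160)² = 25600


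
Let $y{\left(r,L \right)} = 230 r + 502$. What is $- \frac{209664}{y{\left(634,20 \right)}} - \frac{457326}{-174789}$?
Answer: $\frac{186851198}{157873309} \approx 1.1836$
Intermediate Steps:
$y{\left(r,L \right)} = 502 + 230 r$
$- \frac{209664}{y{\left(634,20 \right)}} - \frac{457326}{-174789} = - \frac{209664}{502 + 230 \cdot 634} - \frac{457326}{-174789} = - \frac{209664}{502 + 145820} - - \frac{50814}{19421} = - \frac{209664}{146322} + \frac{50814}{19421} = \left(-209664\right) \frac{1}{146322} + \frac{50814}{19421} = - \frac{11648}{8129} + \frac{50814}{19421} = \frac{186851198}{157873309}$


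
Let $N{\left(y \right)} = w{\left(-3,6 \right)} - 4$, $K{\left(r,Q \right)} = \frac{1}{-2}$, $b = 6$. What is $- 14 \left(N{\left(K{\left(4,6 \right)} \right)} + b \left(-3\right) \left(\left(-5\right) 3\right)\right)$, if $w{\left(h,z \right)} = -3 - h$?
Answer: $-3724$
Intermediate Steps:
$K{\left(r,Q \right)} = - \frac{1}{2}$
$N{\left(y \right)} = -4$ ($N{\left(y \right)} = \left(-3 - -3\right) - 4 = \left(-3 + 3\right) - 4 = 0 - 4 = -4$)
$- 14 \left(N{\left(K{\left(4,6 \right)} \right)} + b \left(-3\right) \left(\left(-5\right) 3\right)\right) = - 14 \left(-4 + 6 \left(-3\right) \left(\left(-5\right) 3\right)\right) = - 14 \left(-4 - -270\right) = - 14 \left(-4 + 270\right) = \left(-14\right) 266 = -3724$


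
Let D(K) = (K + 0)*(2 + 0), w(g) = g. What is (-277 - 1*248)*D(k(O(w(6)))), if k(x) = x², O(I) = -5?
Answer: -26250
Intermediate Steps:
D(K) = 2*K (D(K) = K*2 = 2*K)
(-277 - 1*248)*D(k(O(w(6)))) = (-277 - 1*248)*(2*(-5)²) = (-277 - 248)*(2*25) = -525*50 = -26250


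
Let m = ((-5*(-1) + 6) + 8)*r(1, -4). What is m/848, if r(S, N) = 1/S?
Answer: 19/848 ≈ 0.022406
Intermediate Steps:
m = 19 (m = ((-5*(-1) + 6) + 8)/1 = ((5 + 6) + 8)*1 = (11 + 8)*1 = 19*1 = 19)
m/848 = 19/848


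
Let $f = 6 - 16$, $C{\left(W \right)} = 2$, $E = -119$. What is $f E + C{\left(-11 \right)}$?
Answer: $1192$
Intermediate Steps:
$f = -10$ ($f = 6 - 16 = -10$)
$f E + C{\left(-11 \right)} = \left(-10\right) \left(-119\right) + 2 = 1190 + 2 = 1192$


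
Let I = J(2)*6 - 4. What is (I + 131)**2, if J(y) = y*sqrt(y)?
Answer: 16417 + 3048*sqrt(2) ≈ 20728.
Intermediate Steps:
J(y) = y**(3/2)
I = -4 + 12*sqrt(2) (I = 2**(3/2)*6 - 4 = (2*sqrt(2))*6 - 4 = 12*sqrt(2) - 4 = -4 + 12*sqrt(2) ≈ 12.971)
(I + 131)**2 = ((-4 + 12*sqrt(2)) + 131)**2 = (127 + 12*sqrt(2))**2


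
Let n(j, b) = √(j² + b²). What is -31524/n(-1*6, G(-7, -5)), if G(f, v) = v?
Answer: -31524*√61/61 ≈ -4036.2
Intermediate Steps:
n(j, b) = √(b² + j²)
-31524/n(-1*6, G(-7, -5)) = -31524/√((-5)² + (-1*6)²) = -31524/√(25 + (-6)²) = -31524/√(25 + 36) = -31524*√61/61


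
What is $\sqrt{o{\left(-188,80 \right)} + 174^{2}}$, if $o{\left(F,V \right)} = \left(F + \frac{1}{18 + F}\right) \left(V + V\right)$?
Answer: $\frac{2 \sqrt{14093}}{17} \approx 13.966$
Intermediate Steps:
$o{\left(F,V \right)} = 2 V \left(F + \frac{1}{18 + F}\right)$ ($o{\left(F,V \right)} = \left(F + \frac{1}{18 + F}\right) 2 V = 2 V \left(F + \frac{1}{18 + F}\right)$)
$\sqrt{o{\left(-188,80 \right)} + 174^{2}} = \sqrt{2 \cdot 80 \frac{1}{18 - 188} \left(1 + \left(-188\right)^{2} + 18 \left(-188\right)\right) + 174^{2}} = \sqrt{2 \cdot 80 \frac{1}{-170} \left(1 + 35344 - 3384\right) + 30276} = \sqrt{2 \cdot 80 \left(- \frac{1}{170}\right) 31961 + 30276} = \sqrt{- \frac{511376}{17} + 30276} = \sqrt{\frac{3316}{17}} = \frac{2 \sqrt{14093}}{17}$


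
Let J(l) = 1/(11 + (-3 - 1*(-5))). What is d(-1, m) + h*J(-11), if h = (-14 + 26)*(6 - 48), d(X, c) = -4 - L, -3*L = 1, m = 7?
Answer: -1655/39 ≈ -42.436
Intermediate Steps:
L = -1/3 (L = -1/3*1 = -1/3 ≈ -0.33333)
d(X, c) = -11/3 (d(X, c) = -4 - 1*(-1/3) = -4 + 1/3 = -11/3)
J(l) = 1/13 (J(l) = 1/(11 + (-3 + 5)) = 1/(11 + 2) = 1/13)
h = -504 (h = 12*(-42) = -504)
d(-1, m) + h*J(-11) = -11/3 - 504*1/13 = -11/3 - 504/13 = -1655/39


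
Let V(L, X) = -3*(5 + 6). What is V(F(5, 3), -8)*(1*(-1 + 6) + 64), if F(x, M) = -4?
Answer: -2277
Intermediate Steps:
V(L, X) = -33 (V(L, X) = -3*11 = -33)
V(F(5, 3), -8)*(1*(-1 + 6) + 64) = -33*(1*(-1 + 6) + 64) = -33*(1*5 + 64) = -33*(5 + 64) = -33*69 = -2277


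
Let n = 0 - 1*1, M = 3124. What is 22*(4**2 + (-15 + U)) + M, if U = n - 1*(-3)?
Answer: 3190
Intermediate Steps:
n = -1 (n = 0 - 1 = -1)
U = 2 (U = -1 - 1*(-3) = -1 + 3 = 2)
22*(4**2 + (-15 + U)) + M = 22*(4**2 + (-15 + 2)) + 3124 = 22*(16 - 13) + 3124 = 22*3 + 3124 = 66 + 3124 = 3190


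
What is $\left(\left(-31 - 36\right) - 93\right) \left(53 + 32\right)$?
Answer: $-13600$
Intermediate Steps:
$\left(\left(-31 - 36\right) - 93\right) \left(53 + 32\right) = \left(\left(-31 - 36\right) - 93\right) 85 = \left(-67 - 93\right) 85 = \left(-160\right) 85 = -13600$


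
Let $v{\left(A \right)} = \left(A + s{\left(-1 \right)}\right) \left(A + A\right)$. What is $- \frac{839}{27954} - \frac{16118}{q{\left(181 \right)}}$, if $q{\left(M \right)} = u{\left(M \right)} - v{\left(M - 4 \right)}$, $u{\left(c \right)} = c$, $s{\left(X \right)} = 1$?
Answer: $\frac{397847363}{1756377774} \approx 0.22652$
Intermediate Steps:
$v{\left(A \right)} = 2 A \left(1 + A\right)$ ($v{\left(A \right)} = \left(A + 1\right) \left(A + A\right) = \left(1 + A\right) 2 A = 2 A \left(1 + A\right)$)
$q{\left(M \right)} = M - 2 \left(-4 + M\right) \left(-3 + M\right)$ ($q{\left(M \right)} = M - 2 \left(M - 4\right) \left(1 + \left(M - 4\right)\right) = M - 2 \left(-4 + M\right) \left(1 + \left(-4 + M\right)\right) = M - 2 \left(-4 + M\right) \left(-3 + M\right)$)
$- \frac{839}{27954} - \frac{16118}{q{\left(181 \right)}} = - \frac{839}{27954} - \frac{16118}{181 - 2 \left(-4 + 181\right) \left(-3 + 181\right)} = \left(-839\right) \frac{1}{27954} - \frac{16118}{181 - 354 \cdot 178} = - \frac{839}{27954} - \frac{16118}{181 - 63012} = - \frac{839}{27954} - \frac{16118}{-62831} = - \frac{839}{27954} - - \frac{16118}{62831} = - \frac{839}{27954} + \frac{16118}{62831} = \frac{397847363}{1756377774}$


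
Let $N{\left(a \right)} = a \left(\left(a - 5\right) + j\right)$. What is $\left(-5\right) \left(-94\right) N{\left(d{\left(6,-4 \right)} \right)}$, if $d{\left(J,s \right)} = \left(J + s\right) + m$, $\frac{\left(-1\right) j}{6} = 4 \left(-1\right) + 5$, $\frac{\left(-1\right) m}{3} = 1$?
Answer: $5640$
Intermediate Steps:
$m = -3$ ($m = \left(-3\right) 1 = -3$)
$j = -6$ ($j = - 6 \left(4 \left(-1\right) + 5\right) = - 6 \left(-4 + 5\right) = \left(-6\right) 1 = -6$)
$d{\left(J,s \right)} = -3 + J + s$ ($d{\left(J,s \right)} = \left(J + s\right) - 3 = -3 + J + s$)
$N{\left(a \right)} = a \left(-11 + a\right)$ ($N{\left(a \right)} = a \left(\left(a - 5\right) - 6\right) = a \left(\left(-5 + a\right) - 6\right) = a \left(-11 + a\right)$)
$\left(-5\right) \left(-94\right) N{\left(d{\left(6,-4 \right)} \right)} = \left(-5\right) \left(-94\right) \left(-3 + 6 - 4\right) \left(-11 - 1\right) = 470 \left(- (-11 - 1)\right) = 470 \left(\left(-1\right) \left(-12\right)\right) = 470 \cdot 12 = 5640$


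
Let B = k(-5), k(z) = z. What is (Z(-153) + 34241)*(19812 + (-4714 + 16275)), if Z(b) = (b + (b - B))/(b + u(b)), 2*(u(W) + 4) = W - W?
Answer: 168665577474/157 ≈ 1.0743e+9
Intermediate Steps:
B = -5
u(W) = -4 (u(W) = -4 + (W - W)/2 = -4 + (½)*0 = -4 + 0 = -4)
Z(b) = (5 + 2*b)/(-4 + b) (Z(b) = (b + (b - 1*(-5)))/(b - 4) = (b + (b + 5))/(-4 + b) = (b + (5 + b))/(-4 + b) = (5 + 2*b)/(-4 + b))
(Z(-153) + 34241)*(19812 + (-4714 + 16275)) = ((5 + 2*(-153))/(-4 - 153) + 34241)*(19812 + (-4714 + 16275)) = ((5 - 306)/(-157) + 34241)*(19812 + 11561) = (-1/157*(-301) + 34241)*31373 = (301/157 + 34241)*31373 = (5376138/157)*31373 = 168665577474/157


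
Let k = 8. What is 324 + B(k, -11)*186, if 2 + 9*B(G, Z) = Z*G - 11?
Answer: -5290/3 ≈ -1763.3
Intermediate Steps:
B(G, Z) = -13/9 + G*Z/9 (B(G, Z) = -2/9 + (Z*G - 11)/9 = -2/9 + (G*Z - 11)/9 = -2/9 + (-11 + G*Z)/9 = -2/9 + (-11/9 + G*Z/9) = -13/9 + G*Z/9)
324 + B(k, -11)*186 = 324 + (-13/9 + (⅑)*8*(-11))*186 = 324 + (-13/9 - 88/9)*186 = 324 - 101/9*186 = 324 - 6262/3 = -5290/3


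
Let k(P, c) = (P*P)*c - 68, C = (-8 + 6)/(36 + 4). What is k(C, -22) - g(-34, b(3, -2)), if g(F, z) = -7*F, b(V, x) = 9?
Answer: -61211/200 ≈ -306.06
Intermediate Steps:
C = -1/20 (C = -2/40 = -2*1/40 = -1/20 ≈ -0.050000)
k(P, c) = -68 + c*P**2 (k(P, c) = P**2*c - 68 = c*P**2 - 68 = -68 + c*P**2)
k(C, -22) - g(-34, b(3, -2)) = (-68 - 22*(-1/20)**2) - (-7)*(-34) = (-68 - 22*1/400) - 1*238 = (-68 - 11/200) - 238 = -13611/200 - 238 = -61211/200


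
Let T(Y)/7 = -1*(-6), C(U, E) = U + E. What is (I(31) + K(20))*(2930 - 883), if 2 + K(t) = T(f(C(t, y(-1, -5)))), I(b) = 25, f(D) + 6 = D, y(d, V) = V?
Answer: 133055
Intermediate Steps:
C(U, E) = E + U
f(D) = -6 + D
T(Y) = 42 (T(Y) = 7*(-1*(-6)) = 7*6 = 42)
K(t) = 40 (K(t) = -2 + 42 = 40)
(I(31) + K(20))*(2930 - 883) = (25 + 40)*(2930 - 883) = 65*2047 = 133055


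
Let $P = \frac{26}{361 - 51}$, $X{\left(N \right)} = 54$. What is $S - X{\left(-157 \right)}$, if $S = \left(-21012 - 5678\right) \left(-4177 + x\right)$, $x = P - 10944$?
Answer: $\frac{12510893122}{31} \approx 4.0358 \cdot 10^{8}$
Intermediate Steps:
$P = \frac{13}{155}$ ($P = \frac{26}{310} = 26 \cdot \frac{1}{310} = \frac{13}{155} \approx 0.083871$)
$x = - \frac{1696307}{155}$ ($x = \frac{13}{155} - 10944 = - \frac{1696307}{155} \approx -10944.0$)
$S = \frac{12510894796}{31}$ ($S = \left(-21012 - 5678\right) \left(-4177 - \frac{1696307}{155}\right) = \left(-26690\right) \left(- \frac{2343742}{155}\right) = \frac{12510894796}{31} \approx 4.0358 \cdot 10^{8}$)
$S - X{\left(-157 \right)} = \frac{12510894796}{31} - 54 = \frac{12510893122}{31}$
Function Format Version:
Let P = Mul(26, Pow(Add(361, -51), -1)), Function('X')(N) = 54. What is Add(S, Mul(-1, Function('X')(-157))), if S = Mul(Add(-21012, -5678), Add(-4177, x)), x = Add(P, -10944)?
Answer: Rational(12510893122, 31) ≈ 4.0358e+8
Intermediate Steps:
P = Rational(13, 155) (P = Mul(26, Pow(310, -1)) = Mul(26, Rational(1, 310)) = Rational(13, 155) ≈ 0.083871)
x = Rational(-1696307, 155) (x = Add(Rational(13, 155), -10944) = Rational(-1696307, 155) ≈ -10944.)
S = Rational(12510894796, 31) (S = Mul(Add(-21012, -5678), Add(-4177, Rational(-1696307, 155))) = Mul(-26690, Rational(-2343742, 155)) = Rational(12510894796, 31) ≈ 4.0358e+8)
Add(S, Mul(-1, Function('X')(-157))) = Add(Rational(12510894796, 31), Mul(-1, 54)) = Add(Rational(12510894796, 31), -54) = Rational(12510893122, 31)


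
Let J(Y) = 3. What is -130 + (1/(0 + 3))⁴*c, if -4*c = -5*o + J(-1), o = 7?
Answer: -10522/81 ≈ -129.90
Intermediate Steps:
c = 8 (c = -(-5*7 + 3)/4 = -(-35 + 3)/4 = -¼*(-32) = 8)
-130 + (1/(0 + 3))⁴*c = -130 + (1/(0 + 3))⁴*8 = -130 + (1/3)⁴*8 = -130 + (⅓)⁴*8 = -130 + (1/81)*8 = -130 + 8/81 = -10522/81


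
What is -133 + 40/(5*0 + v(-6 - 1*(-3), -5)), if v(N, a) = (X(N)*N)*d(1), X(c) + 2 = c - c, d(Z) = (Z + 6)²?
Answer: -19531/147 ≈ -132.86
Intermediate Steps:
d(Z) = (6 + Z)²
X(c) = -2 (X(c) = -2 + (c - c) = -2 + 0 = -2)
v(N, a) = -98*N (v(N, a) = (-2*N)*(6 + 1)² = -2*N*7² = -2*N*49 = -98*N)
-133 + 40/(5*0 + v(-6 - 1*(-3), -5)) = -133 + 40/(5*0 - 98*(-6 - 1*(-3))) = -133 + 40/(0 - 98*(-6 + 3)) = -133 + 40/(0 - 98*(-3)) = -133 + 40/(0 + 294) = -133 + 40/294 = -133 + (1/294)*40 = -133 + 20/147 = -19531/147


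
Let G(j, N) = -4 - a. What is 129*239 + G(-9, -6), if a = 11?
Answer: 30816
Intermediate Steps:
G(j, N) = -15 (G(j, N) = -4 - 1*11 = -4 - 11 = -15)
129*239 + G(-9, -6) = 129*239 - 15 = 30831 - 15 = 30816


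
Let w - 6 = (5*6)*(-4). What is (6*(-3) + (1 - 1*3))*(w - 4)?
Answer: 2360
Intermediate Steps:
w = -114 (w = 6 + (5*6)*(-4) = 6 + 30*(-4) = 6 - 120 = -114)
(6*(-3) + (1 - 1*3))*(w - 4) = (6*(-3) + (1 - 1*3))*(-114 - 4) = (-18 + (1 - 3))*(-118) = (-18 - 2)*(-118) = -20*(-118) = 2360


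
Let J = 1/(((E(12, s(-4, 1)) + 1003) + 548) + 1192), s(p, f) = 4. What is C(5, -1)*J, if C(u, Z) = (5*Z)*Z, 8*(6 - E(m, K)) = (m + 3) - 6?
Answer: 40/21983 ≈ 0.0018196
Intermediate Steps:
E(m, K) = 51/8 - m/8 (E(m, K) = 6 - ((m + 3) - 6)/8 = 6 - ((3 + m) - 6)/8 = 6 - (-3 + m)/8 = 6 + (3/8 - m/8) = 51/8 - m/8)
C(u, Z) = 5*Z**2
J = 8/21983 (J = 1/((((51/8 - 1/8*12) + 1003) + 548) + 1192) = 1/((((51/8 - 3/2) + 1003) + 548) + 1192) = 1/(((39/8 + 1003) + 548) + 1192) = 1/((8063/8 + 548) + 1192) = 1/(12447/8 + 1192) = 1/(21983/8) = 8/21983 ≈ 0.00036392)
C(5, -1)*J = (5*(-1)**2)*(8/21983) = (5*1)*(8/21983) = 5*(8/21983) = 40/21983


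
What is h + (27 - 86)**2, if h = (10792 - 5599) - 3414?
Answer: 5260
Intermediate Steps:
h = 1779 (h = 5193 - 3414 = 1779)
h + (27 - 86)**2 = 1779 + (27 - 86)**2 = 1779 + (-59)**2 = 1779 + 3481 = 5260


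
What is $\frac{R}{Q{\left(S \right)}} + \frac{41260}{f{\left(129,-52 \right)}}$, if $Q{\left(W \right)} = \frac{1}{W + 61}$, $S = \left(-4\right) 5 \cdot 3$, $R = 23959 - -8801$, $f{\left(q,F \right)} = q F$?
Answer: $\frac{54928205}{1677} \approx 32754.0$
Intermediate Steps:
$f{\left(q,F \right)} = F q$
$R = 32760$ ($R = 23959 + 8801 = 32760$)
$S = -60$ ($S = \left(-20\right) 3 = -60$)
$Q{\left(W \right)} = \frac{1}{61 + W}$
$\frac{R}{Q{\left(S \right)}} + \frac{41260}{f{\left(129,-52 \right)}} = \frac{32760}{\frac{1}{61 - 60}} + \frac{41260}{\left(-52\right) 129} = \frac{32760}{1^{-1}} + \frac{41260}{-6708} = \frac{32760}{1} + 41260 \left(- \frac{1}{6708}\right) = 32760 \cdot 1 - \frac{10315}{1677} = 32760 - \frac{10315}{1677} = \frac{54928205}{1677}$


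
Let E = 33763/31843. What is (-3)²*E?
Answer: 303867/31843 ≈ 9.5427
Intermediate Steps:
E = 33763/31843 (E = 33763*(1/31843) = 33763/31843 ≈ 1.0603)
(-3)²*E = (-3)²*(33763/31843) = 9*(33763/31843) = 303867/31843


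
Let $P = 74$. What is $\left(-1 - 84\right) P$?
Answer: $-6290$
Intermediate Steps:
$\left(-1 - 84\right) P = \left(-1 - 84\right) 74 = \left(-85\right) 74 = -6290$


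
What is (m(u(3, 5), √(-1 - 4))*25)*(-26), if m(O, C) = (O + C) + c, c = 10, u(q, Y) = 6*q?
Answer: -18200 - 650*I*√5 ≈ -18200.0 - 1453.4*I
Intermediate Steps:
m(O, C) = 10 + C + O (m(O, C) = (O + C) + 10 = (C + O) + 10 = 10 + C + O)
(m(u(3, 5), √(-1 - 4))*25)*(-26) = ((10 + √(-1 - 4) + 6*3)*25)*(-26) = ((10 + √(-5) + 18)*25)*(-26) = ((10 + I*√5 + 18)*25)*(-26) = ((28 + I*√5)*25)*(-26) = (700 + 25*I*√5)*(-26) = -18200 - 650*I*√5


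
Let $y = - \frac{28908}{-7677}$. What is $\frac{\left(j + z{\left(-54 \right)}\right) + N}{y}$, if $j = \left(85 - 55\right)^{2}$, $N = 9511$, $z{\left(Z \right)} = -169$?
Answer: $\frac{4368213}{1606} \approx 2719.9$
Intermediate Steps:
$y = \frac{3212}{853}$ ($y = \left(-28908\right) \left(- \frac{1}{7677}\right) = \frac{3212}{853} \approx 3.7655$)
$j = 900$ ($j = 30^{2} = 900$)
$\frac{\left(j + z{\left(-54 \right)}\right) + N}{y} = \frac{\left(900 - 169\right) + 9511}{\frac{3212}{853}} = \left(731 + 9511\right) \frac{853}{3212} = 10242 \cdot \frac{853}{3212} = \frac{4368213}{1606}$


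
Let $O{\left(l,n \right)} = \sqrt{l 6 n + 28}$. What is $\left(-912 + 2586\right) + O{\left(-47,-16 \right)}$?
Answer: $1674 + 2 \sqrt{1135} \approx 1741.4$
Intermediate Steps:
$O{\left(l,n \right)} = \sqrt{28 + 6 l n}$ ($O{\left(l,n \right)} = \sqrt{6 l n + 28} = \sqrt{28 + 6 l n}$)
$\left(-912 + 2586\right) + O{\left(-47,-16 \right)} = \left(-912 + 2586\right) + \sqrt{28 + 6 \left(-47\right) \left(-16\right)} = 1674 + \sqrt{28 + 4512} = 1674 + \sqrt{4540} = 1674 + 2 \sqrt{1135}$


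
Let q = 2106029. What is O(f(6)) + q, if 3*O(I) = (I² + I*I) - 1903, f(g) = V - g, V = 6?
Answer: 6316184/3 ≈ 2.1054e+6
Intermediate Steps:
f(g) = 6 - g
O(I) = -1903/3 + 2*I²/3 (O(I) = ((I² + I*I) - 1903)/3 = ((I² + I²) - 1903)/3 = (2*I² - 1903)/3 = (-1903 + 2*I²)/3 = -1903/3 + 2*I²/3)
O(f(6)) + q = (-1903/3 + 2*(6 - 1*6)²/3) + 2106029 = (-1903/3 + 2*(6 - 6)²/3) + 2106029 = (-1903/3 + (⅔)*0²) + 2106029 = (-1903/3 + (⅔)*0) + 2106029 = (-1903/3 + 0) + 2106029 = -1903/3 + 2106029 = 6316184/3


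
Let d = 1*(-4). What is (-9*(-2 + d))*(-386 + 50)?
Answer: -18144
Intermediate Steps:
d = -4
(-9*(-2 + d))*(-386 + 50) = (-9*(-2 - 4))*(-386 + 50) = -9*(-6)*(-336) = 54*(-336) = -18144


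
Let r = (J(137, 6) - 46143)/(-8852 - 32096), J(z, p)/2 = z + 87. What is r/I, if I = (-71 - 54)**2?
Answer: 9139/127962500 ≈ 7.1419e-5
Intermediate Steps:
J(z, p) = 174 + 2*z (J(z, p) = 2*(z + 87) = 2*(87 + z) = 174 + 2*z)
I = 15625 (I = (-125)**2 = 15625)
r = 45695/40948 (r = ((174 + 2*137) - 46143)/(-8852 - 32096) = ((174 + 274) - 46143)/(-40948) = (448 - 46143)*(-1/40948) = -45695*(-1/40948) = 45695/40948 ≈ 1.1159)
r/I = (45695/40948)/15625 = (45695/40948)*(1/15625) = 9139/127962500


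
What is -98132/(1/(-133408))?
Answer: 13091593856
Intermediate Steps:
-98132/(1/(-133408)) = -98132/(-1/133408) = -98132*(-133408) = 13091593856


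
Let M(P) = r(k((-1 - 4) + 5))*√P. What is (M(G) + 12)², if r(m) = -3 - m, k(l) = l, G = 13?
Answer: 261 - 72*√13 ≈ 1.4003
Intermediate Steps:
M(P) = -3*√P (M(P) = (-3 - ((-1 - 4) + 5))*√P = (-3 - (-5 + 5))*√P = (-3 - 1*0)*√P = (-3 + 0)*√P = -3*√P)
(M(G) + 12)² = (-3*√13 + 12)² = (12 - 3*√13)²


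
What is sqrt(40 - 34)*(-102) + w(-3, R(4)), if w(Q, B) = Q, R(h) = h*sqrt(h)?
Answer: -3 - 102*sqrt(6) ≈ -252.85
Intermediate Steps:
R(h) = h**(3/2)
sqrt(40 - 34)*(-102) + w(-3, R(4)) = sqrt(40 - 34)*(-102) - 3 = sqrt(6)*(-102) - 3 = -102*sqrt(6) - 3 = -3 - 102*sqrt(6)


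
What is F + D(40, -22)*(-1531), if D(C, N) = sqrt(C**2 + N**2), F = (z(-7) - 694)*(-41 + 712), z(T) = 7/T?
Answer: -466345 - 3062*sqrt(521) ≈ -5.3624e+5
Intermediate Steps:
F = -466345 (F = (7/(-7) - 694)*(-41 + 712) = (7*(-1/7) - 694)*671 = (-1 - 694)*671 = -695*671 = -466345)
F + D(40, -22)*(-1531) = -466345 + sqrt(40**2 + (-22)**2)*(-1531) = -466345 + sqrt(1600 + 484)*(-1531) = -466345 + sqrt(2084)*(-1531) = -466345 + (2*sqrt(521))*(-1531) = -466345 - 3062*sqrt(521)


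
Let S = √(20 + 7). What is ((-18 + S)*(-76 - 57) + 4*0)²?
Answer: 6208839 - 1910412*√3 ≈ 2.8999e+6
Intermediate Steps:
S = 3*√3 (S = √27 = 3*√3 ≈ 5.1962)
((-18 + S)*(-76 - 57) + 4*0)² = ((-18 + 3*√3)*(-76 - 57) + 4*0)² = ((-18 + 3*√3)*(-133) + 0)² = ((2394 - 399*√3) + 0)² = (2394 - 399*√3)²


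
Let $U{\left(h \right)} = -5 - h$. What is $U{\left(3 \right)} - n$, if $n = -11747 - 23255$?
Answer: $34994$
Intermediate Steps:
$n = -35002$
$U{\left(3 \right)} - n = \left(-5 - 3\right) - -35002 = \left(-5 - 3\right) + 35002 = -8 + 35002 = 34994$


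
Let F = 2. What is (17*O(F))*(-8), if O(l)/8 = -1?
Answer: 1088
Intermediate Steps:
O(l) = -8 (O(l) = 8*(-1) = -8)
(17*O(F))*(-8) = (17*(-8))*(-8) = -136*(-8) = 1088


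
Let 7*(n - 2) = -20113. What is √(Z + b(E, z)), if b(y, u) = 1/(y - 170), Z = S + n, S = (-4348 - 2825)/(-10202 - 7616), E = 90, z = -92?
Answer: I*√4466130361893445/1247260 ≈ 53.581*I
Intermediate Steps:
n = -20099/7 (n = 2 + (⅐)*(-20113) = 2 - 20113/7 = -20099/7 ≈ -2871.3)
S = 7173/17818 (S = -7173/(-17818) = -7173*(-1/17818) = 7173/17818 ≈ 0.40257)
Z = -358073771/124726 (Z = 7173/17818 - 20099/7 = -358073771/124726 ≈ -2870.9)
b(y, u) = 1/(-170 + y)
√(Z + b(E, z)) = √(-358073771/124726 + 1/(-170 + 90)) = √(-358073771/124726 + 1/(-80)) = √(-358073771/124726 - 1/80) = √(-14323013203/4989040) = I*√4466130361893445/1247260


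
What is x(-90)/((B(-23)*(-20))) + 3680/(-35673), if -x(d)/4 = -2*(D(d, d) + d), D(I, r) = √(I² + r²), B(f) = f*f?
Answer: -28804/820479 - 36*√2/529 ≈ -0.13135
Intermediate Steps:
B(f) = f²
x(d) = 8*d + 8*√2*√(d²) (x(d) = -(-8)*(√(d² + d²) + d) = -(-8)*(√(2*d²) + d) = -(-8)*(√2*√(d²) + d) = -(-8)*(d + √2*√(d²)) = -4*(-2*d - 2*√2*√(d²)) = 8*d + 8*√2*√(d²))
x(-90)/((B(-23)*(-20))) + 3680/(-35673) = (8*(-90) + 8*√2*√((-90)²))/(((-23)²*(-20))) + 3680/(-35673) = (-720 + 8*√2*√8100)/((529*(-20))) + 3680*(-1/35673) = (-720 + 8*√2*90)/(-10580) - 160/1551 = (-720 + 720*√2)*(-1/10580) - 160/1551 = (36/529 - 36*√2/529) - 160/1551 = -28804/820479 - 36*√2/529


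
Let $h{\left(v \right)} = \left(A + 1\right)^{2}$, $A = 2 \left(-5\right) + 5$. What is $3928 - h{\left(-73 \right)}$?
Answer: $3912$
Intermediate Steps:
$A = -5$ ($A = -10 + 5 = -5$)
$h{\left(v \right)} = 16$ ($h{\left(v \right)} = \left(-5 + 1\right)^{2} = \left(-4\right)^{2} = 16$)
$3928 - h{\left(-73 \right)} = 3928 - 16 = 3912$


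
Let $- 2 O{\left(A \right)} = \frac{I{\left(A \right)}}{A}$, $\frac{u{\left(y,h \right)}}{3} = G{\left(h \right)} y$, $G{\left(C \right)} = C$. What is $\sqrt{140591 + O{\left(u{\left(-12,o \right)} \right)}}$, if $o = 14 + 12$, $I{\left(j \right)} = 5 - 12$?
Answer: $\frac{\sqrt{3421422485}}{156} \approx 374.95$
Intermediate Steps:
$I{\left(j \right)} = -7$
$o = 26$
$u{\left(y,h \right)} = 3 h y$
$O{\left(A \right)} = \frac{7}{2 A}$ ($O{\left(A \right)} = - \frac{\left(-7\right) \frac{1}{A}}{2} = \frac{7}{2 A}$)
$\sqrt{140591 + O{\left(u{\left(-12,o \right)} \right)}} = \sqrt{140591 + \frac{7}{2 \cdot 3 \cdot 26 \left(-12\right)}} = \sqrt{140591 + \frac{7}{2 \left(-936\right)}} = \sqrt{140591 + \frac{7}{2} \left(- \frac{1}{936}\right)} = \sqrt{140591 - \frac{7}{1872}} = \sqrt{\frac{263186345}{1872}} = \frac{\sqrt{3421422485}}{156}$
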